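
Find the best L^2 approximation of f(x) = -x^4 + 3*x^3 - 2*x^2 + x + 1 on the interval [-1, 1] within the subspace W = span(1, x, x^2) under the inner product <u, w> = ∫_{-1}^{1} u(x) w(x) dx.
g(x) = -20*x^2/7 + 14*x/5 + 38/35

The best approximation g ∈ W is the orthogonal projection of f onto W. Writing g = a_0 + a_1 x + a_2 x^2, the coefficients solve the normal equations G · a = b where
  G_{ij} = <φ_i, φ_j> and b_i = <f, φ_i>, with φ_0 = 1, φ_1 = x, φ_2 = x^2.
G =
  [2, 0, 2/3]
  [0, 2/3, 0]
  [2/3, 0, 2/5],
b = (4/15, 28/15, -44/105).
Solving gives a_0 = 38/35, a_1 = 14/5, a_2 = -20/7, so
  g(x) = -20*x^2/7 + 14*x/5 + 38/35.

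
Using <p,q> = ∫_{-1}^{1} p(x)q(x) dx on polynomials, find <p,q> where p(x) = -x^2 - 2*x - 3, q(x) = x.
<p,q> = -4/3

Expand the product: p(x)·q(x) = -x^3 - 2*x^2 - 3*x.
∫_{-1}^{1} of each monomial x^k gives [2/(k+1) if k even, 0 if k odd]. Integrating term-by-term (or equivalently evaluating the antiderivative F(x) = -x^4/4 - 2*x^3/3 - 3*x^2/2 at the endpoints):
  F(1) − F(−1) = -29/12 − (-13/12) = -4/3.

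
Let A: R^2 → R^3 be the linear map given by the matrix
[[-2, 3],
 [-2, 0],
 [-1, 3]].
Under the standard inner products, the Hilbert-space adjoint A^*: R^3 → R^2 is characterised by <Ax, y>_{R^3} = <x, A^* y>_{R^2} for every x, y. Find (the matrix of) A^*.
A^* = A^T =
[[-2, -2, -1],
 [3, 0, 3]]

For real matrices with standard dot products, the defining identity <Ax, y> = <x, A^* y> gives (Ax)^T y = x^T (A^*) y, i.e. x^T A^T y = x^T (A^*) y. Since this holds for all x, y, we must have A^* = A^T. Therefore
A^* =
[[-2, -2, -1],
 [3, 0, 3]].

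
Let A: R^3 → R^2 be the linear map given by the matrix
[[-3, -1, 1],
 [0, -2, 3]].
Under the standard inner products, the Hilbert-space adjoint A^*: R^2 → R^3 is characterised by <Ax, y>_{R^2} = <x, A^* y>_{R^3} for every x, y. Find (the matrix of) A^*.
A^* = A^T =
[[-3, 0],
 [-1, -2],
 [1, 3]]

For real matrices with standard dot products, the defining identity <Ax, y> = <x, A^* y> gives (Ax)^T y = x^T (A^*) y, i.e. x^T A^T y = x^T (A^*) y. Since this holds for all x, y, we must have A^* = A^T. Therefore
A^* =
[[-3, 0],
 [-1, -2],
 [1, 3]].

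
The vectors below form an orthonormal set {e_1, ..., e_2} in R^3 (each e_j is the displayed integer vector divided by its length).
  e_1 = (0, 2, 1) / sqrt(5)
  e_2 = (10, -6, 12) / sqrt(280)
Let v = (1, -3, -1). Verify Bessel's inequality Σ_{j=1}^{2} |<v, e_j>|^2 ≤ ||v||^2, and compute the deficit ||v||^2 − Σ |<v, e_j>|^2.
Σ |<v, e_j>|^2 = 75/7; ||v||^2 = 11; deficit = 2/7

Write each e_j = u_j / sqrt(<u_j, u_j>) where u_j is the displayed integer vector. Then <v, e_j> = <v, u_j> / sqrt(<u_j, u_j>), so |<v, e_j>|^2 = <v, u_j>^2 / <u_j, u_j>.
Coefficients: <v, e_1> = -7/sqrt(5), <v, e_2> = 16/sqrt(280).
Square and sum: Σ |<v, e_j>|^2 = 75/7.
Compute ||v||^2 = v·v = 11.
Deficit = 11 − 75/7 = 2/7 ≥ 0, confirming Bessel's inequality. (The deficit equals ||v − Σ <v,e_j> e_j||^2, the squared distance from v to span{e_j}.)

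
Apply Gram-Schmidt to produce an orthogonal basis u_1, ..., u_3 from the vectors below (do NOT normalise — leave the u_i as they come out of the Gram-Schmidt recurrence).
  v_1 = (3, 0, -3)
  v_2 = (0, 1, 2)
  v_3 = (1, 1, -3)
Orthogonal basis:
  u_1 = (3, 0, -3)
  u_2 = (1, 1, 1)
  u_3 = (-2/3, 4/3, -2/3)

Apply the Gram-Schmidt recurrence
  u_1 = v_1
  u_i = v_i − Σ_{j<i} ((v_i · u_j) / (u_j · u_j)) · u_j.

Step by step this gives:
  u_1 = (3, 0, -3)
  u_2 = (1, 1, 1)
  u_3 = (-2/3, 4/3, -2/3)

Orthogonality check:
  u_2 · u_1 = 0 (should be 0)
  u_3 · u_1 = 0 (should be 0)
  u_3 · u_2 = 0 (should be 0)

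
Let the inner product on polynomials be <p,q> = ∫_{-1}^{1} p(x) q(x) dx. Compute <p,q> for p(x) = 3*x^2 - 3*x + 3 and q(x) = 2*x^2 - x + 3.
<p,q> = 162/5

Expand the product: p(x)·q(x) = 6*x^4 - 9*x^3 + 18*x^2 - 12*x + 9.
∫_{-1}^{1} of each monomial x^k gives [2/(k+1) if k even, 0 if k odd]. Integrating term-by-term (or equivalently evaluating the antiderivative F(x) = 6*x^5/5 - 9*x^4/4 + 6*x^3 - 6*x^2 + 9*x at the endpoints):
  F(1) − F(−1) = 159/20 − (-489/20) = 162/5.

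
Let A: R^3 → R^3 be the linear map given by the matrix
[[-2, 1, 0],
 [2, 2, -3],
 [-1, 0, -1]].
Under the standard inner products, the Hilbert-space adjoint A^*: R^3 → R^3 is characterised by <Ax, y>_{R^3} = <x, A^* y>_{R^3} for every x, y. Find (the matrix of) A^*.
A^* = A^T =
[[-2, 2, -1],
 [1, 2, 0],
 [0, -3, -1]]

For real matrices with standard dot products, the defining identity <Ax, y> = <x, A^* y> gives (Ax)^T y = x^T (A^*) y, i.e. x^T A^T y = x^T (A^*) y. Since this holds for all x, y, we must have A^* = A^T. Therefore
A^* =
[[-2, 2, -1],
 [1, 2, 0],
 [0, -3, -1]].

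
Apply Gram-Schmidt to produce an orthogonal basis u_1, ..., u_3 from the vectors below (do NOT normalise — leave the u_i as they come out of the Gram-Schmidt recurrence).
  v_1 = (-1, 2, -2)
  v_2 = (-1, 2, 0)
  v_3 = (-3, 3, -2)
Orthogonal basis:
  u_1 = (-1, 2, -2)
  u_2 = (-4/9, 8/9, 10/9)
  u_3 = (-6/5, -3/5, 0)

Apply the Gram-Schmidt recurrence
  u_1 = v_1
  u_i = v_i − Σ_{j<i} ((v_i · u_j) / (u_j · u_j)) · u_j.

Step by step this gives:
  u_1 = (-1, 2, -2)
  u_2 = (-4/9, 8/9, 10/9)
  u_3 = (-6/5, -3/5, 0)

Orthogonality check:
  u_2 · u_1 = 0 (should be 0)
  u_3 · u_1 = 0 (should be 0)
  u_3 · u_2 = 0 (should be 0)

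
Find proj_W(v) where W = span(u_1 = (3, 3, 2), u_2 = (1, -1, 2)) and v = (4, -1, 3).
proj_W(v) = (80/29, -11/29, 114/29)

Set up U = [u_1 | ... | u_2] ∈ R^(3×2). The projector onto W = col(U) is P = U (U^T U)^(-1) U^T.
Compute U^T U =
  [22, 4]
  [4, 6],
and U^T v = (15, 11).
Solve U^T U · c = U^T v for the coefficients: c = (23/58, 91/58). The projection is proj_W(v) = U c.
Check: (v - proj_W(v)) · u_1 = 0  (should be 0).
Check: (v - proj_W(v)) · u_2 = 0  (should be 0).
Result: proj_W(v) = (80/29, -11/29, 114/29).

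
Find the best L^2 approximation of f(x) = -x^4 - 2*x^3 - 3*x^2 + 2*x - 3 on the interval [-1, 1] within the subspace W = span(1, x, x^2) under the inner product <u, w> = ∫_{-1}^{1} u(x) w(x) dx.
g(x) = -27*x^2/7 + 4*x/5 - 102/35

The best approximation g ∈ W is the orthogonal projection of f onto W. Writing g = a_0 + a_1 x + a_2 x^2, the coefficients solve the normal equations G · a = b where
  G_{ij} = <φ_i, φ_j> and b_i = <f, φ_i>, with φ_0 = 1, φ_1 = x, φ_2 = x^2.
G =
  [2, 0, 2/3]
  [0, 2/3, 0]
  [2/3, 0, 2/5],
b = (-42/5, 8/15, -122/35).
Solving gives a_0 = -102/35, a_1 = 4/5, a_2 = -27/7, so
  g(x) = -27*x^2/7 + 4*x/5 - 102/35.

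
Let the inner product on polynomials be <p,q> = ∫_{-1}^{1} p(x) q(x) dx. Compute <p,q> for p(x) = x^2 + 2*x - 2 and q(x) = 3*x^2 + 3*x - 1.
<p,q> = 68/15

Expand the product: p(x)·q(x) = 3*x^4 + 9*x^3 - x^2 - 8*x + 2.
∫_{-1}^{1} of each monomial x^k gives [2/(k+1) if k even, 0 if k odd]. Integrating term-by-term (or equivalently evaluating the antiderivative F(x) = 3*x^5/5 + 9*x^4/4 - x^3/3 - 4*x^2 + 2*x at the endpoints):
  F(1) − F(−1) = 31/60 − (-241/60) = 68/15.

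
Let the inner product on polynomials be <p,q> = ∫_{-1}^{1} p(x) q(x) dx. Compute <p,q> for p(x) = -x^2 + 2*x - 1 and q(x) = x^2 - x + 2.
<p,q> = -116/15

Expand the product: p(x)·q(x) = -x^4 + 3*x^3 - 5*x^2 + 5*x - 2.
∫_{-1}^{1} of each monomial x^k gives [2/(k+1) if k even, 0 if k odd]. Integrating term-by-term (or equivalently evaluating the antiderivative F(x) = -x^5/5 + 3*x^4/4 - 5*x^3/3 + 5*x^2/2 - 2*x at the endpoints):
  F(1) − F(−1) = -37/60 − (427/60) = -116/15.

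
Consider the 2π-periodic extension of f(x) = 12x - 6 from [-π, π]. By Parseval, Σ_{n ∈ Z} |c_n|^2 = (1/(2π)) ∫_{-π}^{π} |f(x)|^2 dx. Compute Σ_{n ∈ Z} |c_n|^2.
Σ |c_n|^2 = 48π^2 + 36

Expand and integrate term by term over [-π, π]:
  ∫ (12x)^2 dx = 144·(2π^3/3); ∫ 2·12·(-6)·x dx = 0 (odd integrand); ∫ (-6)^2 dx = 36·2π.
So (1/(2π)) ∫_{-π}^{π} (12x - 6)^2 dx = 144π^2/3 + 36 = 48π^2 + 36.
Parseval ⇒ Σ |c_n|^2 = 48π^2 + 36.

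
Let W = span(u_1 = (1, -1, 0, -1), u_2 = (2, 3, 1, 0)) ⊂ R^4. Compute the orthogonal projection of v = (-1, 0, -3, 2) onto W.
proj_W(v) = (-83/41, -7/41, -18/41, 47/41)

Set up U = [u_1 | ... | u_2] ∈ R^(4×2). The projector onto W = col(U) is P = U (U^T U)^(-1) U^T.
Compute U^T U =
  [3, -1]
  [-1, 14],
and U^T v = (-3, -5).
Solve U^T U · c = U^T v for the coefficients: c = (-47/41, -18/41). The projection is proj_W(v) = U c.
Check: (v - proj_W(v)) · u_1 = 0  (should be 0).
Check: (v - proj_W(v)) · u_2 = 0  (should be 0).
Result: proj_W(v) = (-83/41, -7/41, -18/41, 47/41).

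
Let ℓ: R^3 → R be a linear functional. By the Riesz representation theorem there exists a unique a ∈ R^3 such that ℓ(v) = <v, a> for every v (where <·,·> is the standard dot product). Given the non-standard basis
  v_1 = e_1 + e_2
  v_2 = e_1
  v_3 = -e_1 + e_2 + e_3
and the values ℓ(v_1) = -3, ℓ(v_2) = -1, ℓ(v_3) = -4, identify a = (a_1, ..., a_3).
a = (-1, -2, -3)

Write a = (a_1, ..., a_3) in the standard basis. For each basis vector v_i, ℓ(v_i) = <v_i, a> is a linear equation in the a_j's. Collect the n equations into a matrix system V a = ℓ, where row i of V is v_i (expressed in the standard basis). Since V is invertible (lower-triangular with 1s on the diagonal, up to permutation), solve by back-substitution:
  V =
[[1, 1, 0],
 [1, 0, 0],
 [-1, 1, 1]]
  V a = (-3, -1, -4)
Solving gives a = (-1, -2, -3).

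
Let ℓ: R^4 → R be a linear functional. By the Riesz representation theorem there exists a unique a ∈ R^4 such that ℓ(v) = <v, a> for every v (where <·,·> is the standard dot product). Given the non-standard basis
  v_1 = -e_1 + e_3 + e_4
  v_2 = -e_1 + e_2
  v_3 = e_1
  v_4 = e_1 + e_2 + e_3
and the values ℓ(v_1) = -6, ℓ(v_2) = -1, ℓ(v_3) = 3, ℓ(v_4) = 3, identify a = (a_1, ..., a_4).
a = (3, 2, -2, -1)

Write a = (a_1, ..., a_4) in the standard basis. For each basis vector v_i, ℓ(v_i) = <v_i, a> is a linear equation in the a_j's. Collect the n equations into a matrix system V a = ℓ, where row i of V is v_i (expressed in the standard basis). Since V is invertible (lower-triangular with 1s on the diagonal, up to permutation), solve by back-substitution:
  V =
[[-1, 0, 1, 1],
 [-1, 1, 0, 0],
 [1, 0, 0, 0],
 [1, 1, 1, 0]]
  V a = (-6, -1, 3, 3)
Solving gives a = (3, 2, -2, -1).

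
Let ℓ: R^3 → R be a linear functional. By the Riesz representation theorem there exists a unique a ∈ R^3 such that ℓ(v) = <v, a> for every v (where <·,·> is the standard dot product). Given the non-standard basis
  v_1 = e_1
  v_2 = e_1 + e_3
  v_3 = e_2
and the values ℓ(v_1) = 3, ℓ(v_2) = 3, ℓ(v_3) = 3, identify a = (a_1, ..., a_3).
a = (3, 3, 0)

Write a = (a_1, ..., a_3) in the standard basis. For each basis vector v_i, ℓ(v_i) = <v_i, a> is a linear equation in the a_j's. Collect the n equations into a matrix system V a = ℓ, where row i of V is v_i (expressed in the standard basis). Since V is invertible (lower-triangular with 1s on the diagonal, up to permutation), solve by back-substitution:
  V =
[[1, 0, 0],
 [1, 0, 1],
 [0, 1, 0]]
  V a = (3, 3, 3)
Solving gives a = (3, 3, 0).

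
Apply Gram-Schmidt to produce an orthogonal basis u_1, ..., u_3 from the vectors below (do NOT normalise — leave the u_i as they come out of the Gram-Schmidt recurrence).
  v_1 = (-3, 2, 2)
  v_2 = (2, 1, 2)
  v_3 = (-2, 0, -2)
Orthogonal basis:
  u_1 = (-3, 2, 2)
  u_2 = (2, 1, 2)
  u_3 = (20/153, 100/153, -70/153)

Apply the Gram-Schmidt recurrence
  u_1 = v_1
  u_i = v_i − Σ_{j<i} ((v_i · u_j) / (u_j · u_j)) · u_j.

Step by step this gives:
  u_1 = (-3, 2, 2)
  u_2 = (2, 1, 2)
  u_3 = (20/153, 100/153, -70/153)

Orthogonality check:
  u_2 · u_1 = 0 (should be 0)
  u_3 · u_1 = 0 (should be 0)
  u_3 · u_2 = 0 (should be 0)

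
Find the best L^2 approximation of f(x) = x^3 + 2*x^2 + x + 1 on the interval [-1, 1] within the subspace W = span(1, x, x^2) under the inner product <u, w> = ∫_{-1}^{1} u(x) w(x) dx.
g(x) = 2*x^2 + 8*x/5 + 1

The best approximation g ∈ W is the orthogonal projection of f onto W. Writing g = a_0 + a_1 x + a_2 x^2, the coefficients solve the normal equations G · a = b where
  G_{ij} = <φ_i, φ_j> and b_i = <f, φ_i>, with φ_0 = 1, φ_1 = x, φ_2 = x^2.
G =
  [2, 0, 2/3]
  [0, 2/3, 0]
  [2/3, 0, 2/5],
b = (10/3, 16/15, 22/15).
Solving gives a_0 = 1, a_1 = 8/5, a_2 = 2, so
  g(x) = 2*x^2 + 8*x/5 + 1.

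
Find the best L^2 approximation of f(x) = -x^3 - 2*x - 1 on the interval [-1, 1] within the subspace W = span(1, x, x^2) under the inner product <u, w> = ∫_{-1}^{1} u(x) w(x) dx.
g(x) = -13*x/5 - 1

The best approximation g ∈ W is the orthogonal projection of f onto W. Writing g = a_0 + a_1 x + a_2 x^2, the coefficients solve the normal equations G · a = b where
  G_{ij} = <φ_i, φ_j> and b_i = <f, φ_i>, with φ_0 = 1, φ_1 = x, φ_2 = x^2.
G =
  [2, 0, 2/3]
  [0, 2/3, 0]
  [2/3, 0, 2/5],
b = (-2, -26/15, -2/3).
Solving gives a_0 = -1, a_1 = -13/5, a_2 = 0, so
  g(x) = -13*x/5 - 1.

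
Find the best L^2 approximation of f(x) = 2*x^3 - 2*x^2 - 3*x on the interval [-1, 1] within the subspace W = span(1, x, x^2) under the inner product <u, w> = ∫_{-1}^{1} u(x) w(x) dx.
g(x) = -2*x^2 - 9*x/5

The best approximation g ∈ W is the orthogonal projection of f onto W. Writing g = a_0 + a_1 x + a_2 x^2, the coefficients solve the normal equations G · a = b where
  G_{ij} = <φ_i, φ_j> and b_i = <f, φ_i>, with φ_0 = 1, φ_1 = x, φ_2 = x^2.
G =
  [2, 0, 2/3]
  [0, 2/3, 0]
  [2/3, 0, 2/5],
b = (-4/3, -6/5, -4/5).
Solving gives a_0 = 0, a_1 = -9/5, a_2 = -2, so
  g(x) = -2*x^2 - 9*x/5.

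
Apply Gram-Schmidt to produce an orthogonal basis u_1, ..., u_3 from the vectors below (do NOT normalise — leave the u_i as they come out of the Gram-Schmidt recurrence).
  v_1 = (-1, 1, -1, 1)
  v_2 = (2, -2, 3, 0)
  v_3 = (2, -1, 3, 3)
Orthogonal basis:
  u_1 = (-1, 1, -1, 1)
  u_2 = (1/4, -1/4, 5/4, 7/4)
  u_3 = (14/19, 5/19, -6/19, 3/19)

Apply the Gram-Schmidt recurrence
  u_1 = v_1
  u_i = v_i − Σ_{j<i} ((v_i · u_j) / (u_j · u_j)) · u_j.

Step by step this gives:
  u_1 = (-1, 1, -1, 1)
  u_2 = (1/4, -1/4, 5/4, 7/4)
  u_3 = (14/19, 5/19, -6/19, 3/19)

Orthogonality check:
  u_2 · u_1 = 0 (should be 0)
  u_3 · u_1 = 0 (should be 0)
  u_3 · u_2 = 0 (should be 0)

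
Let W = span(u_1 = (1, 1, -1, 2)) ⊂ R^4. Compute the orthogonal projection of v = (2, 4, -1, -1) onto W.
proj_W(v) = (5/7, 5/7, -5/7, 10/7)

Set up U = [u_1 | ... | u_1] ∈ R^(4×1). The projector onto W = col(U) is P = U (U^T U)^(-1) U^T.
Compute U^T U =
  [7],
and U^T v = (5).
Solve U^T U · c = U^T v for the coefficients: c = (5/7). The projection is proj_W(v) = U c.
Check: (v - proj_W(v)) · u_1 = 0  (should be 0).
Result: proj_W(v) = (5/7, 5/7, -5/7, 10/7).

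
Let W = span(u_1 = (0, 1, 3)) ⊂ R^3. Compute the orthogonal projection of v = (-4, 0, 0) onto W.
proj_W(v) = (0, 0, 0)

Set up U = [u_1 | ... | u_1] ∈ R^(3×1). The projector onto W = col(U) is P = U (U^T U)^(-1) U^T.
Compute U^T U =
  [10],
and U^T v = (0).
Solve U^T U · c = U^T v for the coefficients: c = (0). The projection is proj_W(v) = U c.
Check: (v - proj_W(v)) · u_1 = 0  (should be 0).
Result: proj_W(v) = (0, 0, 0).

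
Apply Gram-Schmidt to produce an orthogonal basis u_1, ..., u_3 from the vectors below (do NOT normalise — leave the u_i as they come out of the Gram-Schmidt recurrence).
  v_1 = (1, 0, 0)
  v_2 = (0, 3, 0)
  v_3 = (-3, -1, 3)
Orthogonal basis:
  u_1 = (1, 0, 0)
  u_2 = (0, 3, 0)
  u_3 = (0, 0, 3)

Apply the Gram-Schmidt recurrence
  u_1 = v_1
  u_i = v_i − Σ_{j<i} ((v_i · u_j) / (u_j · u_j)) · u_j.

Step by step this gives:
  u_1 = (1, 0, 0)
  u_2 = (0, 3, 0)
  u_3 = (0, 0, 3)

Orthogonality check:
  u_2 · u_1 = 0 (should be 0)
  u_3 · u_1 = 0 (should be 0)
  u_3 · u_2 = 0 (should be 0)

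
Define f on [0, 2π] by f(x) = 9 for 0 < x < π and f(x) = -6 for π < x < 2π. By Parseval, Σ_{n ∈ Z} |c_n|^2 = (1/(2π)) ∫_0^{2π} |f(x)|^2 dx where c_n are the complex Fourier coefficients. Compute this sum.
Σ |c_n|^2 = 117/2

Parseval equates the L^2 energy of f (normalised by 1/(2π)) with the ℓ^2 sum of its Fourier coefficients: (1/(2π)) ∫_0^{2π} |f|^2 = Σ |c_n|^2.
Compute the left side: (1/(2π)) [∫_0^π 9^2 dx + ∫_π^{2π} (-6)^2 dx] = (1/(2π)) · (81π + 36π) = (81 + 36)/2 = 117/2.
So Σ_{n ∈ Z} |c_n|^2 = 117/2.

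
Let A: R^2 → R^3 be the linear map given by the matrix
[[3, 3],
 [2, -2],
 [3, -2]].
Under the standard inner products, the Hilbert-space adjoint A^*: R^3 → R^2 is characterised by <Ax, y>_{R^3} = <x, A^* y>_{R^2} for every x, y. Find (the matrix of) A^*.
A^* = A^T =
[[3, 2, 3],
 [3, -2, -2]]

For real matrices with standard dot products, the defining identity <Ax, y> = <x, A^* y> gives (Ax)^T y = x^T (A^*) y, i.e. x^T A^T y = x^T (A^*) y. Since this holds for all x, y, we must have A^* = A^T. Therefore
A^* =
[[3, 2, 3],
 [3, -2, -2]].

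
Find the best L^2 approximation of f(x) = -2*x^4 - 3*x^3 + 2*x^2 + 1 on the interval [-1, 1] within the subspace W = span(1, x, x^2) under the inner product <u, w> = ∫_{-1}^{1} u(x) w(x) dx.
g(x) = 2*x^2/7 - 9*x/5 + 41/35

The best approximation g ∈ W is the orthogonal projection of f onto W. Writing g = a_0 + a_1 x + a_2 x^2, the coefficients solve the normal equations G · a = b where
  G_{ij} = <φ_i, φ_j> and b_i = <f, φ_i>, with φ_0 = 1, φ_1 = x, φ_2 = x^2.
G =
  [2, 0, 2/3]
  [0, 2/3, 0]
  [2/3, 0, 2/5],
b = (38/15, -6/5, 94/105).
Solving gives a_0 = 41/35, a_1 = -9/5, a_2 = 2/7, so
  g(x) = 2*x^2/7 - 9*x/5 + 41/35.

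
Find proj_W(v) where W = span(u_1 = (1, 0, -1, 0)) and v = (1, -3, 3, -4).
proj_W(v) = (-1, 0, 1, 0)

Set up U = [u_1 | ... | u_1] ∈ R^(4×1). The projector onto W = col(U) is P = U (U^T U)^(-1) U^T.
Compute U^T U =
  [2],
and U^T v = (-2).
Solve U^T U · c = U^T v for the coefficients: c = (-1). The projection is proj_W(v) = U c.
Check: (v - proj_W(v)) · u_1 = 0  (should be 0).
Result: proj_W(v) = (-1, 0, 1, 0).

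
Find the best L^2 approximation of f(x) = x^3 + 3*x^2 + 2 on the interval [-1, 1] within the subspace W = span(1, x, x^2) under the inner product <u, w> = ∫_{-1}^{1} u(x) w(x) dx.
g(x) = 3*x^2 + 3*x/5 + 2

The best approximation g ∈ W is the orthogonal projection of f onto W. Writing g = a_0 + a_1 x + a_2 x^2, the coefficients solve the normal equations G · a = b where
  G_{ij} = <φ_i, φ_j> and b_i = <f, φ_i>, with φ_0 = 1, φ_1 = x, φ_2 = x^2.
G =
  [2, 0, 2/3]
  [0, 2/3, 0]
  [2/3, 0, 2/5],
b = (6, 2/5, 38/15).
Solving gives a_0 = 2, a_1 = 3/5, a_2 = 3, so
  g(x) = 3*x^2 + 3*x/5 + 2.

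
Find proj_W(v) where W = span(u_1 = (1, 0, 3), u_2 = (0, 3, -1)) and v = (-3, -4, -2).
proj_W(v) = (-120/91, -381/91, -233/91)

Set up U = [u_1 | ... | u_2] ∈ R^(3×2). The projector onto W = col(U) is P = U (U^T U)^(-1) U^T.
Compute U^T U =
  [10, -3]
  [-3, 10],
and U^T v = (-9, -10).
Solve U^T U · c = U^T v for the coefficients: c = (-120/91, -127/91). The projection is proj_W(v) = U c.
Check: (v - proj_W(v)) · u_1 = 0  (should be 0).
Check: (v - proj_W(v)) · u_2 = 0  (should be 0).
Result: proj_W(v) = (-120/91, -381/91, -233/91).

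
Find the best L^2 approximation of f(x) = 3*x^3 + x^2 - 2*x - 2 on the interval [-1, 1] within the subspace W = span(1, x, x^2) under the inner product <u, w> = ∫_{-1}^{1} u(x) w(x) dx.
g(x) = x^2 - x/5 - 2

The best approximation g ∈ W is the orthogonal projection of f onto W. Writing g = a_0 + a_1 x + a_2 x^2, the coefficients solve the normal equations G · a = b where
  G_{ij} = <φ_i, φ_j> and b_i = <f, φ_i>, with φ_0 = 1, φ_1 = x, φ_2 = x^2.
G =
  [2, 0, 2/3]
  [0, 2/3, 0]
  [2/3, 0, 2/5],
b = (-10/3, -2/15, -14/15).
Solving gives a_0 = -2, a_1 = -1/5, a_2 = 1, so
  g(x) = x^2 - x/5 - 2.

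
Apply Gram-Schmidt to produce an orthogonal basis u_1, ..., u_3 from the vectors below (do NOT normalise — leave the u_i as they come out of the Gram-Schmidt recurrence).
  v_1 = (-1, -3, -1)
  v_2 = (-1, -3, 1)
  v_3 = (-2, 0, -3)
Orthogonal basis:
  u_1 = (-1, -3, -1)
  u_2 = (-2/11, -6/11, 20/11)
  u_3 = (-9/5, 3/5, 0)

Apply the Gram-Schmidt recurrence
  u_1 = v_1
  u_i = v_i − Σ_{j<i} ((v_i · u_j) / (u_j · u_j)) · u_j.

Step by step this gives:
  u_1 = (-1, -3, -1)
  u_2 = (-2/11, -6/11, 20/11)
  u_3 = (-9/5, 3/5, 0)

Orthogonality check:
  u_2 · u_1 = 0 (should be 0)
  u_3 · u_1 = 0 (should be 0)
  u_3 · u_2 = 0 (should be 0)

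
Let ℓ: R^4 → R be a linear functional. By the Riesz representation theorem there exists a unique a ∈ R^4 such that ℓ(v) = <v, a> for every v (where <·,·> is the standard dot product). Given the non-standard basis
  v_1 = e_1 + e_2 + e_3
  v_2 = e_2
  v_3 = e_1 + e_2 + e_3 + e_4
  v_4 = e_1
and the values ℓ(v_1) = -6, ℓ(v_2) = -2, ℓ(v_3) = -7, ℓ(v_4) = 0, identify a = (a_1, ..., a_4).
a = (0, -2, -4, -1)

Write a = (a_1, ..., a_4) in the standard basis. For each basis vector v_i, ℓ(v_i) = <v_i, a> is a linear equation in the a_j's. Collect the n equations into a matrix system V a = ℓ, where row i of V is v_i (expressed in the standard basis). Since V is invertible (lower-triangular with 1s on the diagonal, up to permutation), solve by back-substitution:
  V =
[[1, 1, 1, 0],
 [0, 1, 0, 0],
 [1, 1, 1, 1],
 [1, 0, 0, 0]]
  V a = (-6, -2, -7, 0)
Solving gives a = (0, -2, -4, -1).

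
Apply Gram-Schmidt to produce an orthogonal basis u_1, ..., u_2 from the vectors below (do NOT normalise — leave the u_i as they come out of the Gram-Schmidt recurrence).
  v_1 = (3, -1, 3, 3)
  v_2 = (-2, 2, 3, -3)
Orthogonal basis:
  u_1 = (3, -1, 3, 3)
  u_2 = (-8/7, 12/7, 27/7, -15/7)

Apply the Gram-Schmidt recurrence
  u_1 = v_1
  u_i = v_i − Σ_{j<i} ((v_i · u_j) / (u_j · u_j)) · u_j.

Step by step this gives:
  u_1 = (3, -1, 3, 3)
  u_2 = (-8/7, 12/7, 27/7, -15/7)

Orthogonality check:
  u_2 · u_1 = 0 (should be 0)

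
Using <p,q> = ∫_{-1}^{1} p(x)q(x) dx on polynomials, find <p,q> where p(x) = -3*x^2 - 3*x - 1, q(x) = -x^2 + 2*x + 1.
<p,q> = -92/15

Expand the product: p(x)·q(x) = 3*x^4 - 3*x^3 - 8*x^2 - 5*x - 1.
∫_{-1}^{1} of each monomial x^k gives [2/(k+1) if k even, 0 if k odd]. Integrating term-by-term (or equivalently evaluating the antiderivative F(x) = 3*x^5/5 - 3*x^4/4 - 8*x^3/3 - 5*x^2/2 - x at the endpoints):
  F(1) − F(−1) = -379/60 − (-11/60) = -92/15.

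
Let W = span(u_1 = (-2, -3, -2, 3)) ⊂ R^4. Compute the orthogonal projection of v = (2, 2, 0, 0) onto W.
proj_W(v) = (10/13, 15/13, 10/13, -15/13)

Set up U = [u_1 | ... | u_1] ∈ R^(4×1). The projector onto W = col(U) is P = U (U^T U)^(-1) U^T.
Compute U^T U =
  [26],
and U^T v = (-10).
Solve U^T U · c = U^T v for the coefficients: c = (-5/13). The projection is proj_W(v) = U c.
Check: (v - proj_W(v)) · u_1 = 0  (should be 0).
Result: proj_W(v) = (10/13, 15/13, 10/13, -15/13).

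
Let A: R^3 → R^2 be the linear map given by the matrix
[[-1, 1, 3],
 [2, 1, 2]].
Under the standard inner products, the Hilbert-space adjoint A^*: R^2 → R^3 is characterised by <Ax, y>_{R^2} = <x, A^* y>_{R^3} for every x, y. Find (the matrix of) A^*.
A^* = A^T =
[[-1, 2],
 [1, 1],
 [3, 2]]

For real matrices with standard dot products, the defining identity <Ax, y> = <x, A^* y> gives (Ax)^T y = x^T (A^*) y, i.e. x^T A^T y = x^T (A^*) y. Since this holds for all x, y, we must have A^* = A^T. Therefore
A^* =
[[-1, 2],
 [1, 1],
 [3, 2]].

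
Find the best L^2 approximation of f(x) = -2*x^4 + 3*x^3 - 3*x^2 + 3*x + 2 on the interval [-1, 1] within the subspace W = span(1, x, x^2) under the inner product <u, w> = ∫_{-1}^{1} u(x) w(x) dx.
g(x) = -33*x^2/7 + 24*x/5 + 76/35

The best approximation g ∈ W is the orthogonal projection of f onto W. Writing g = a_0 + a_1 x + a_2 x^2, the coefficients solve the normal equations G · a = b where
  G_{ij} = <φ_i, φ_j> and b_i = <f, φ_i>, with φ_0 = 1, φ_1 = x, φ_2 = x^2.
G =
  [2, 0, 2/3]
  [0, 2/3, 0]
  [2/3, 0, 2/5],
b = (6/5, 16/5, -46/105).
Solving gives a_0 = 76/35, a_1 = 24/5, a_2 = -33/7, so
  g(x) = -33*x^2/7 + 24*x/5 + 76/35.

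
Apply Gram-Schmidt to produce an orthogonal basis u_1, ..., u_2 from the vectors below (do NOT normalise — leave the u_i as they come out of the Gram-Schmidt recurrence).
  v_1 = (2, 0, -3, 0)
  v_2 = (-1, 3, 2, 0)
Orthogonal basis:
  u_1 = (2, 0, -3, 0)
  u_2 = (3/13, 3, 2/13, 0)

Apply the Gram-Schmidt recurrence
  u_1 = v_1
  u_i = v_i − Σ_{j<i} ((v_i · u_j) / (u_j · u_j)) · u_j.

Step by step this gives:
  u_1 = (2, 0, -3, 0)
  u_2 = (3/13, 3, 2/13, 0)

Orthogonality check:
  u_2 · u_1 = 0 (should be 0)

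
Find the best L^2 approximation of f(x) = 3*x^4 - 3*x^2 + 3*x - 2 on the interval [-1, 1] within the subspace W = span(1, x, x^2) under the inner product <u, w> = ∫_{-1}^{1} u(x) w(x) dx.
g(x) = -3*x^2/7 + 3*x - 79/35

The best approximation g ∈ W is the orthogonal projection of f onto W. Writing g = a_0 + a_1 x + a_2 x^2, the coefficients solve the normal equations G · a = b where
  G_{ij} = <φ_i, φ_j> and b_i = <f, φ_i>, with φ_0 = 1, φ_1 = x, φ_2 = x^2.
G =
  [2, 0, 2/3]
  [0, 2/3, 0]
  [2/3, 0, 2/5],
b = (-24/5, 2, -176/105).
Solving gives a_0 = -79/35, a_1 = 3, a_2 = -3/7, so
  g(x) = -3*x^2/7 + 3*x - 79/35.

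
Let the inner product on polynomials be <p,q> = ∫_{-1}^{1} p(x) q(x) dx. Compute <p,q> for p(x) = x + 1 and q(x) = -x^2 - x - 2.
<p,q> = -16/3

Expand the product: p(x)·q(x) = -x^3 - 2*x^2 - 3*x - 2.
∫_{-1}^{1} of each monomial x^k gives [2/(k+1) if k even, 0 if k odd]. Integrating term-by-term (or equivalently evaluating the antiderivative F(x) = -x^4/4 - 2*x^3/3 - 3*x^2/2 - 2*x at the endpoints):
  F(1) − F(−1) = -53/12 − (11/12) = -16/3.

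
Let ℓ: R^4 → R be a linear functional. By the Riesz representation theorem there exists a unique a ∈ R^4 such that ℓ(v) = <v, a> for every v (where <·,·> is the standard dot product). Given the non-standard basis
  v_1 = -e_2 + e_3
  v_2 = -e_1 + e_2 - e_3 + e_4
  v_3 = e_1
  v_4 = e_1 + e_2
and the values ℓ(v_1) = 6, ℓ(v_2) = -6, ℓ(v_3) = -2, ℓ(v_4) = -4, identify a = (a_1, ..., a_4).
a = (-2, -2, 4, -2)

Write a = (a_1, ..., a_4) in the standard basis. For each basis vector v_i, ℓ(v_i) = <v_i, a> is a linear equation in the a_j's. Collect the n equations into a matrix system V a = ℓ, where row i of V is v_i (expressed in the standard basis). Since V is invertible (lower-triangular with 1s on the diagonal, up to permutation), solve by back-substitution:
  V =
[[0, -1, 1, 0],
 [-1, 1, -1, 1],
 [1, 0, 0, 0],
 [1, 1, 0, 0]]
  V a = (6, -6, -2, -4)
Solving gives a = (-2, -2, 4, -2).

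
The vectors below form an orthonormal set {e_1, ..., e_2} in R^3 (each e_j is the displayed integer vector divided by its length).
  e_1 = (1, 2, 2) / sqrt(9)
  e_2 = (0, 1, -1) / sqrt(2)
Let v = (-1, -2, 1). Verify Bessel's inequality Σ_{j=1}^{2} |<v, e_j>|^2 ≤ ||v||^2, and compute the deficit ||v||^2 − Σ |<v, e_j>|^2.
Σ |<v, e_j>|^2 = 11/2; ||v||^2 = 6; deficit = 1/2

Write each e_j = u_j / sqrt(<u_j, u_j>) where u_j is the displayed integer vector. Then <v, e_j> = <v, u_j> / sqrt(<u_j, u_j>), so |<v, e_j>|^2 = <v, u_j>^2 / <u_j, u_j>.
Coefficients: <v, e_1> = -3/sqrt(9), <v, e_2> = -3/sqrt(2).
Square and sum: Σ |<v, e_j>|^2 = 11/2.
Compute ||v||^2 = v·v = 6.
Deficit = 6 − 11/2 = 1/2 ≥ 0, confirming Bessel's inequality. (The deficit equals ||v − Σ <v,e_j> e_j||^2, the squared distance from v to span{e_j}.)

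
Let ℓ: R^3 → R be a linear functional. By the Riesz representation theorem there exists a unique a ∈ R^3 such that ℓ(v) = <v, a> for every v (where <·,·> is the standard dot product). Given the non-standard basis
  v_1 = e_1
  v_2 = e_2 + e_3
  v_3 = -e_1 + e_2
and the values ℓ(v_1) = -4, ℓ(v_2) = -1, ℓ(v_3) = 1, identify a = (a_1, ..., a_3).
a = (-4, -3, 2)

Write a = (a_1, ..., a_3) in the standard basis. For each basis vector v_i, ℓ(v_i) = <v_i, a> is a linear equation in the a_j's. Collect the n equations into a matrix system V a = ℓ, where row i of V is v_i (expressed in the standard basis). Since V is invertible (lower-triangular with 1s on the diagonal, up to permutation), solve by back-substitution:
  V =
[[1, 0, 0],
 [0, 1, 1],
 [-1, 1, 0]]
  V a = (-4, -1, 1)
Solving gives a = (-4, -3, 2).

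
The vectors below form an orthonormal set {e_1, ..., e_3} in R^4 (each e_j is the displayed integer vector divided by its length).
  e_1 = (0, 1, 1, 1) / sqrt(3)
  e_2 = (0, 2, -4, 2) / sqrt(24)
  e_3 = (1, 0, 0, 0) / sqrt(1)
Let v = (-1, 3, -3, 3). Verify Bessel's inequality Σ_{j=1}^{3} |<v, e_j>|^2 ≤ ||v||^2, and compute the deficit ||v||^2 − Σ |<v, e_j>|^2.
Σ |<v, e_j>|^2 = 28; ||v||^2 = 28; deficit = 0

Write each e_j = u_j / sqrt(<u_j, u_j>) where u_j is the displayed integer vector. Then <v, e_j> = <v, u_j> / sqrt(<u_j, u_j>), so |<v, e_j>|^2 = <v, u_j>^2 / <u_j, u_j>.
Coefficients: <v, e_1> = 3/sqrt(3), <v, e_2> = 24/sqrt(24), <v, e_3> = -1/sqrt(1).
Square and sum: Σ |<v, e_j>|^2 = 28.
Compute ||v||^2 = v·v = 28.
Deficit = 28 − 28 = 0 ≥ 0, confirming Bessel's inequality. (The deficit equals ||v − Σ <v,e_j> e_j||^2, the squared distance from v to span{e_j}.)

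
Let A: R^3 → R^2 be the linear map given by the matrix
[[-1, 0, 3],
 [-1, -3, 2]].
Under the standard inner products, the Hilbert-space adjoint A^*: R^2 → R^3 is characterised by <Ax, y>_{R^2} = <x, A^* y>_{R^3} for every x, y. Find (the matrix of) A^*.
A^* = A^T =
[[-1, -1],
 [0, -3],
 [3, 2]]

For real matrices with standard dot products, the defining identity <Ax, y> = <x, A^* y> gives (Ax)^T y = x^T (A^*) y, i.e. x^T A^T y = x^T (A^*) y. Since this holds for all x, y, we must have A^* = A^T. Therefore
A^* =
[[-1, -1],
 [0, -3],
 [3, 2]].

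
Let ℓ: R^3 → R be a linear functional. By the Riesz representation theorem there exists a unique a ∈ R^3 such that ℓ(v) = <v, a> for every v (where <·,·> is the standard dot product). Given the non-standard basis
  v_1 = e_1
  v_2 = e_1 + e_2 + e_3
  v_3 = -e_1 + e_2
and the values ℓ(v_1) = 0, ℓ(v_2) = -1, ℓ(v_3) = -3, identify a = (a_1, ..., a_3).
a = (0, -3, 2)

Write a = (a_1, ..., a_3) in the standard basis. For each basis vector v_i, ℓ(v_i) = <v_i, a> is a linear equation in the a_j's. Collect the n equations into a matrix system V a = ℓ, where row i of V is v_i (expressed in the standard basis). Since V is invertible (lower-triangular with 1s on the diagonal, up to permutation), solve by back-substitution:
  V =
[[1, 0, 0],
 [1, 1, 1],
 [-1, 1, 0]]
  V a = (0, -1, -3)
Solving gives a = (0, -3, 2).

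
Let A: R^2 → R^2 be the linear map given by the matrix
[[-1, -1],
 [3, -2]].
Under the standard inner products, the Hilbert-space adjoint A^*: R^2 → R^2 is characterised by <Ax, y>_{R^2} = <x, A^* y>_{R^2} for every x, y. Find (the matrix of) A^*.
A^* = A^T =
[[-1, 3],
 [-1, -2]]

For real matrices with standard dot products, the defining identity <Ax, y> = <x, A^* y> gives (Ax)^T y = x^T (A^*) y, i.e. x^T A^T y = x^T (A^*) y. Since this holds for all x, y, we must have A^* = A^T. Therefore
A^* =
[[-1, 3],
 [-1, -2]].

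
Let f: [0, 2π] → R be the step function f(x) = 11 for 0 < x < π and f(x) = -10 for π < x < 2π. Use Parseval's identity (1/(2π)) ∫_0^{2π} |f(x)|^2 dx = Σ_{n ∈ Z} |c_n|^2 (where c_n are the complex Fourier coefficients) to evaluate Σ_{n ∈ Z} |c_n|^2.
Σ |c_n|^2 = 221/2

Parseval equates the L^2 energy of f (normalised by 1/(2π)) with the ℓ^2 sum of its Fourier coefficients: (1/(2π)) ∫_0^{2π} |f|^2 = Σ |c_n|^2.
Compute the left side: (1/(2π)) [∫_0^π 11^2 dx + ∫_π^{2π} (-10)^2 dx] = (1/(2π)) · (121π + 100π) = (121 + 100)/2 = 221/2.
So Σ_{n ∈ Z} |c_n|^2 = 221/2.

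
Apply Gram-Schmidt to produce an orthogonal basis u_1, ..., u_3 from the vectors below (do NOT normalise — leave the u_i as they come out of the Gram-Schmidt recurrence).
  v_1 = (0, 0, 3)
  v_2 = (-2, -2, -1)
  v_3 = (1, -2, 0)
Orthogonal basis:
  u_1 = (0, 0, 3)
  u_2 = (-2, -2, 0)
  u_3 = (3/2, -3/2, 0)

Apply the Gram-Schmidt recurrence
  u_1 = v_1
  u_i = v_i − Σ_{j<i} ((v_i · u_j) / (u_j · u_j)) · u_j.

Step by step this gives:
  u_1 = (0, 0, 3)
  u_2 = (-2, -2, 0)
  u_3 = (3/2, -3/2, 0)

Orthogonality check:
  u_2 · u_1 = 0 (should be 0)
  u_3 · u_1 = 0 (should be 0)
  u_3 · u_2 = 0 (should be 0)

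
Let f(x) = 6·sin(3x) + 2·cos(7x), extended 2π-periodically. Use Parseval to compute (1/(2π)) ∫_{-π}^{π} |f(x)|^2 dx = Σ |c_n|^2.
Σ |c_n|^2 = 20

Expand |f|^2 and use orthogonality of {sin(nx), cos(mx)} on [-π, π]:
  ∫_{-π}^{π} sin(nx)^2 dx = π, ∫ cos(mx)^2 dx = π, and cross terms integrate to 0.
So ∫_{-π}^{π} f(x)^2 dx = 6^2 · π + 2^2 · π = (36 + 4)π.
Divide by 2π: (36 + 4)/2 = 20.
By Parseval, this equals Σ |c_n|^2.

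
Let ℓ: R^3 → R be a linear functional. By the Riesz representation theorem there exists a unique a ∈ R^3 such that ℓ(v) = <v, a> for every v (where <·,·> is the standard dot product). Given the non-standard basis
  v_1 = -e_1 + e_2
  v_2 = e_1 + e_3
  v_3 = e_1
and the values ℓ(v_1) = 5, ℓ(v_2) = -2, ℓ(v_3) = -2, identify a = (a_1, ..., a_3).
a = (-2, 3, 0)

Write a = (a_1, ..., a_3) in the standard basis. For each basis vector v_i, ℓ(v_i) = <v_i, a> is a linear equation in the a_j's. Collect the n equations into a matrix system V a = ℓ, where row i of V is v_i (expressed in the standard basis). Since V is invertible (lower-triangular with 1s on the diagonal, up to permutation), solve by back-substitution:
  V =
[[-1, 1, 0],
 [1, 0, 1],
 [1, 0, 0]]
  V a = (5, -2, -2)
Solving gives a = (-2, 3, 0).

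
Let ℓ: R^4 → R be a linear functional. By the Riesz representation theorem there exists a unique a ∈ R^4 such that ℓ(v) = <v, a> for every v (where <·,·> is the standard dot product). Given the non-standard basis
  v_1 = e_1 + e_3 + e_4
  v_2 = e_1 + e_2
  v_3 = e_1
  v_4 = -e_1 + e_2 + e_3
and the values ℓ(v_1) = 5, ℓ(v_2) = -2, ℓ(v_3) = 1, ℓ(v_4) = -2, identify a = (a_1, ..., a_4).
a = (1, -3, 2, 2)

Write a = (a_1, ..., a_4) in the standard basis. For each basis vector v_i, ℓ(v_i) = <v_i, a> is a linear equation in the a_j's. Collect the n equations into a matrix system V a = ℓ, where row i of V is v_i (expressed in the standard basis). Since V is invertible (lower-triangular with 1s on the diagonal, up to permutation), solve by back-substitution:
  V =
[[1, 0, 1, 1],
 [1, 1, 0, 0],
 [1, 0, 0, 0],
 [-1, 1, 1, 0]]
  V a = (5, -2, 1, -2)
Solving gives a = (1, -3, 2, 2).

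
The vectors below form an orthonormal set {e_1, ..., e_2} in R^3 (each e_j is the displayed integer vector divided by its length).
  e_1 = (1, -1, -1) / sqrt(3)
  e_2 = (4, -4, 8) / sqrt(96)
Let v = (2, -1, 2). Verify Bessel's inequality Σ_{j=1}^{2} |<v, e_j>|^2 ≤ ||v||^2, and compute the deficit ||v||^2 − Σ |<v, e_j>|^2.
Σ |<v, e_j>|^2 = 17/2; ||v||^2 = 9; deficit = 1/2

Write each e_j = u_j / sqrt(<u_j, u_j>) where u_j is the displayed integer vector. Then <v, e_j> = <v, u_j> / sqrt(<u_j, u_j>), so |<v, e_j>|^2 = <v, u_j>^2 / <u_j, u_j>.
Coefficients: <v, e_1> = 1/sqrt(3), <v, e_2> = 28/sqrt(96).
Square and sum: Σ |<v, e_j>|^2 = 17/2.
Compute ||v||^2 = v·v = 9.
Deficit = 9 − 17/2 = 1/2 ≥ 0, confirming Bessel's inequality. (The deficit equals ||v − Σ <v,e_j> e_j||^2, the squared distance from v to span{e_j}.)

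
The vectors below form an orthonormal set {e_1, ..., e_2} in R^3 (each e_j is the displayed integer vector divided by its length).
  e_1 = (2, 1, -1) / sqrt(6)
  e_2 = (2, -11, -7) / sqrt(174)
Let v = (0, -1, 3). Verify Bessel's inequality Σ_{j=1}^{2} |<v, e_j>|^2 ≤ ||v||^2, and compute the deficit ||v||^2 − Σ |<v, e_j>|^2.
Σ |<v, e_j>|^2 = 94/29; ||v||^2 = 10; deficit = 196/29

Write each e_j = u_j / sqrt(<u_j, u_j>) where u_j is the displayed integer vector. Then <v, e_j> = <v, u_j> / sqrt(<u_j, u_j>), so |<v, e_j>|^2 = <v, u_j>^2 / <u_j, u_j>.
Coefficients: <v, e_1> = -4/sqrt(6), <v, e_2> = -10/sqrt(174).
Square and sum: Σ |<v, e_j>|^2 = 94/29.
Compute ||v||^2 = v·v = 10.
Deficit = 10 − 94/29 = 196/29 ≥ 0, confirming Bessel's inequality. (The deficit equals ||v − Σ <v,e_j> e_j||^2, the squared distance from v to span{e_j}.)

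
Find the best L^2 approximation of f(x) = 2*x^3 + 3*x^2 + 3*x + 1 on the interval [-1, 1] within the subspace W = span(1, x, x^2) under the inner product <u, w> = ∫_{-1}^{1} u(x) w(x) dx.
g(x) = 3*x^2 + 21*x/5 + 1

The best approximation g ∈ W is the orthogonal projection of f onto W. Writing g = a_0 + a_1 x + a_2 x^2, the coefficients solve the normal equations G · a = b where
  G_{ij} = <φ_i, φ_j> and b_i = <f, φ_i>, with φ_0 = 1, φ_1 = x, φ_2 = x^2.
G =
  [2, 0, 2/3]
  [0, 2/3, 0]
  [2/3, 0, 2/5],
b = (4, 14/5, 28/15).
Solving gives a_0 = 1, a_1 = 21/5, a_2 = 3, so
  g(x) = 3*x^2 + 21*x/5 + 1.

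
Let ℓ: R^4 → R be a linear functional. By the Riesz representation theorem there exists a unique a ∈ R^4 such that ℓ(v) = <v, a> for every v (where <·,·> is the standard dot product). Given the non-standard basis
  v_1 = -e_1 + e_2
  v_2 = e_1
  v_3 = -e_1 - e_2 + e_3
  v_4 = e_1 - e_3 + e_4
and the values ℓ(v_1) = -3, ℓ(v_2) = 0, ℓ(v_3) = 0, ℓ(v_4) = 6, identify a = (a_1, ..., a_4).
a = (0, -3, -3, 3)

Write a = (a_1, ..., a_4) in the standard basis. For each basis vector v_i, ℓ(v_i) = <v_i, a> is a linear equation in the a_j's. Collect the n equations into a matrix system V a = ℓ, where row i of V is v_i (expressed in the standard basis). Since V is invertible (lower-triangular with 1s on the diagonal, up to permutation), solve by back-substitution:
  V =
[[-1, 1, 0, 0],
 [1, 0, 0, 0],
 [-1, -1, 1, 0],
 [1, 0, -1, 1]]
  V a = (-3, 0, 0, 6)
Solving gives a = (0, -3, -3, 3).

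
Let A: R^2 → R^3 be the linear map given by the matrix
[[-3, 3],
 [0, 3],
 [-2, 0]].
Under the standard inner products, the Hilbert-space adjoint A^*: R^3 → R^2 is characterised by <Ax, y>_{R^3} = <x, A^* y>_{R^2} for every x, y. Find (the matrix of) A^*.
A^* = A^T =
[[-3, 0, -2],
 [3, 3, 0]]

For real matrices with standard dot products, the defining identity <Ax, y> = <x, A^* y> gives (Ax)^T y = x^T (A^*) y, i.e. x^T A^T y = x^T (A^*) y. Since this holds for all x, y, we must have A^* = A^T. Therefore
A^* =
[[-3, 0, -2],
 [3, 3, 0]].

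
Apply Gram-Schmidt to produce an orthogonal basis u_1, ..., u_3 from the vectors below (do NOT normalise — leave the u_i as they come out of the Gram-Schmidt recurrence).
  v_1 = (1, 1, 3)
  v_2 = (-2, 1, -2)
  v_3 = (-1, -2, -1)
Orthogonal basis:
  u_1 = (1, 1, 3)
  u_2 = (-15/11, 18/11, -1/11)
  u_3 = (-1, -4/5, 3/5)

Apply the Gram-Schmidt recurrence
  u_1 = v_1
  u_i = v_i − Σ_{j<i} ((v_i · u_j) / (u_j · u_j)) · u_j.

Step by step this gives:
  u_1 = (1, 1, 3)
  u_2 = (-15/11, 18/11, -1/11)
  u_3 = (-1, -4/5, 3/5)

Orthogonality check:
  u_2 · u_1 = 0 (should be 0)
  u_3 · u_1 = 0 (should be 0)
  u_3 · u_2 = 0 (should be 0)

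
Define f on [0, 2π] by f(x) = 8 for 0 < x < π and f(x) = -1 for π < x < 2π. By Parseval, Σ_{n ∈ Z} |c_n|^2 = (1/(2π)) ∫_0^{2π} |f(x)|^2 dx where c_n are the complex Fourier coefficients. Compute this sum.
Σ |c_n|^2 = 65/2

Parseval equates the L^2 energy of f (normalised by 1/(2π)) with the ℓ^2 sum of its Fourier coefficients: (1/(2π)) ∫_0^{2π} |f|^2 = Σ |c_n|^2.
Compute the left side: (1/(2π)) [∫_0^π 8^2 dx + ∫_π^{2π} (-1)^2 dx] = (1/(2π)) · (64π + 1π) = (64 + 1)/2 = 65/2.
So Σ_{n ∈ Z} |c_n|^2 = 65/2.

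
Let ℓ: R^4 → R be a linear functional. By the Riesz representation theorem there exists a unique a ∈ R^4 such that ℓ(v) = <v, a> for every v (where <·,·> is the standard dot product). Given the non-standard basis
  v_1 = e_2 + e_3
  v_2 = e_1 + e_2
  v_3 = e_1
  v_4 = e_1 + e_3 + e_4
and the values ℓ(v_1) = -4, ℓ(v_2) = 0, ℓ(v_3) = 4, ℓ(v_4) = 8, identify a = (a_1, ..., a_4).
a = (4, -4, 0, 4)

Write a = (a_1, ..., a_4) in the standard basis. For each basis vector v_i, ℓ(v_i) = <v_i, a> is a linear equation in the a_j's. Collect the n equations into a matrix system V a = ℓ, where row i of V is v_i (expressed in the standard basis). Since V is invertible (lower-triangular with 1s on the diagonal, up to permutation), solve by back-substitution:
  V =
[[0, 1, 1, 0],
 [1, 1, 0, 0],
 [1, 0, 0, 0],
 [1, 0, 1, 1]]
  V a = (-4, 0, 4, 8)
Solving gives a = (4, -4, 0, 4).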